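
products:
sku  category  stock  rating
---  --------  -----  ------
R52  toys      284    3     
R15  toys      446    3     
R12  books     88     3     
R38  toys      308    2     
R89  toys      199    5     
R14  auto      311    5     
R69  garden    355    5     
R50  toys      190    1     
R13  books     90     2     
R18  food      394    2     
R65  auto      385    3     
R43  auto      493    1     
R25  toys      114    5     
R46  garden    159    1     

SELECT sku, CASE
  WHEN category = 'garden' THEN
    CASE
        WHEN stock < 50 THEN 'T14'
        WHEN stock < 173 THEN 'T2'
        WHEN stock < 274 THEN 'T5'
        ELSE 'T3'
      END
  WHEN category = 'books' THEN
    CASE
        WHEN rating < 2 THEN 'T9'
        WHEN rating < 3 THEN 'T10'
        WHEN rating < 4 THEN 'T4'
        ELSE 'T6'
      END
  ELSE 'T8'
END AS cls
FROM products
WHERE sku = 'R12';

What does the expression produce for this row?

T4

sku = R12: category=books, stock=88, rating=3.
category='books' → inner[rating < 4] → T4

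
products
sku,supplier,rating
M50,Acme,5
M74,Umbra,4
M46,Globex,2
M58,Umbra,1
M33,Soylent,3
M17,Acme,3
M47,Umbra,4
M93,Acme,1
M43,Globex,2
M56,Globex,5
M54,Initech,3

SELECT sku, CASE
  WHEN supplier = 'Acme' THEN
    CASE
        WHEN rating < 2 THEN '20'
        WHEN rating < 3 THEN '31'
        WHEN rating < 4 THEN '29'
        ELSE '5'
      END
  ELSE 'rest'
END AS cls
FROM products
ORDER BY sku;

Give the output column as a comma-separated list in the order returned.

29, rest, rest, rest, rest, 5, rest, rest, rest, rest, 20

sku=M17: supplier='Acme' → inner[rating < 4] → 29
sku=M33: supplier='Soylent' → outer ELSE → rest
sku=M43: supplier='Globex' → outer ELSE → rest
sku=M46: supplier='Globex' → outer ELSE → rest
sku=M47: supplier='Umbra' → outer ELSE → rest
sku=M50: supplier='Acme' → inner[ELSE] → 5
sku=M54: supplier='Initech' → outer ELSE → rest
sku=M56: supplier='Globex' → outer ELSE → rest
sku=M58: supplier='Umbra' → outer ELSE → rest
sku=M74: supplier='Umbra' → outer ELSE → rest
sku=M93: supplier='Acme' → inner[rating < 2] → 20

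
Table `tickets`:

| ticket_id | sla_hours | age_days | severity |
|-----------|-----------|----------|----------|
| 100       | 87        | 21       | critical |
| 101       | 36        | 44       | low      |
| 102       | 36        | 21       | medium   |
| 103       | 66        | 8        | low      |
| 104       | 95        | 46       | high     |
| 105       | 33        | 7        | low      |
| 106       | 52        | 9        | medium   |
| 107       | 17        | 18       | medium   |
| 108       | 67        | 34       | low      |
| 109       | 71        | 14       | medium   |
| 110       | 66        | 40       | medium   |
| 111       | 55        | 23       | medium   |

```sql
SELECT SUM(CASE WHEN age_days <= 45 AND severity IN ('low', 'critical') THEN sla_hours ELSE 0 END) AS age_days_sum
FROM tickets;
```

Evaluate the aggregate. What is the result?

289

ticket_id=100: ✓ → 87
ticket_id=101: ✓ → 36
ticket_id=102: ✗
ticket_id=103: ✓ → 66
ticket_id=104: ✗
ticket_id=105: ✓ → 33
ticket_id=106: ✗
ticket_id=107: ✗
ticket_id=108: ✓ → 67
ticket_id=109: ✗
ticket_id=110: ✗
ticket_id=111: ✗
age_days_sum = 87 + 36 + 66 + 33 + 67 = 289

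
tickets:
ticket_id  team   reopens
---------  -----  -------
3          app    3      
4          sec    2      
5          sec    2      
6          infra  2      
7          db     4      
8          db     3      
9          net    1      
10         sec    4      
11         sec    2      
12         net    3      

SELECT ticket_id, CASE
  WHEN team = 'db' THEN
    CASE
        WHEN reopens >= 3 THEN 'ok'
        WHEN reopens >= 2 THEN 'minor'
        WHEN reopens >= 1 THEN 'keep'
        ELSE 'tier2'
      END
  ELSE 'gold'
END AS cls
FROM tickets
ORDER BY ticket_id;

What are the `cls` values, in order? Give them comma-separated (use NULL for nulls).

ticket_id=3: team='app' → outer ELSE → gold
ticket_id=4: team='sec' → outer ELSE → gold
ticket_id=5: team='sec' → outer ELSE → gold
ticket_id=6: team='infra' → outer ELSE → gold
ticket_id=7: team='db' → inner[reopens >= 3] → ok
ticket_id=8: team='db' → inner[reopens >= 3] → ok
ticket_id=9: team='net' → outer ELSE → gold
ticket_id=10: team='sec' → outer ELSE → gold
ticket_id=11: team='sec' → outer ELSE → gold
ticket_id=12: team='net' → outer ELSE → gold

gold, gold, gold, gold, ok, ok, gold, gold, gold, gold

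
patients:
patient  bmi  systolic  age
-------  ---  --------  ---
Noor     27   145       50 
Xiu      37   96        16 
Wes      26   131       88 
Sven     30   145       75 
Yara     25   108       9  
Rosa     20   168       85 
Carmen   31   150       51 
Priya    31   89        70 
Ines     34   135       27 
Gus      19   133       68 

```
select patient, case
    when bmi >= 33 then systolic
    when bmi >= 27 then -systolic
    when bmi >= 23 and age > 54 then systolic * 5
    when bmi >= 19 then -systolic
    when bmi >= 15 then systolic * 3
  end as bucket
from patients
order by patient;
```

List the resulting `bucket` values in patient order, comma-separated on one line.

patient=Carmen: bmi >= 27 → -150
patient=Gus: bmi >= 19 → -133
patient=Ines: bmi >= 33 → 135
patient=Noor: bmi >= 27 → -145
patient=Priya: bmi >= 27 → -89
patient=Rosa: bmi >= 19 → -168
patient=Sven: bmi >= 27 → -145
patient=Wes: bmi >= 23 and age > 54 → 655
patient=Xiu: bmi >= 33 → 96
patient=Yara: bmi >= 19 → -108

-150, -133, 135, -145, -89, -168, -145, 655, 96, -108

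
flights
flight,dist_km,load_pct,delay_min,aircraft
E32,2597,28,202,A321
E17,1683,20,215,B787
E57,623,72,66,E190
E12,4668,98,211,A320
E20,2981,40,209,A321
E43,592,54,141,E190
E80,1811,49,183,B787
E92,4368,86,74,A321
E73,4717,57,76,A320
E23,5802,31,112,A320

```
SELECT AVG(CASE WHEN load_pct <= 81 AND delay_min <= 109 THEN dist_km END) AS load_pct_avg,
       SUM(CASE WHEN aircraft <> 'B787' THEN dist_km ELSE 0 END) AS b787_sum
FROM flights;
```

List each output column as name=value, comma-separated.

load_pct_avg=2670, b787_sum=26348

[load_pct_avg: load_pct <= 81 AND delay_min <= 109]
flight=E32: ✗
flight=E17: ✗
flight=E57: ✓ → 623
flight=E12: ✗
flight=E20: ✗
flight=E43: ✗
flight=E80: ✗
flight=E92: ✗
flight=E73: ✓ → 4717
flight=E23: ✗
load_pct_avg = (623 + 4717) / 2 = 2670
—
[b787_sum: aircraft <> 'B787']
flight=E32: ✓ → 2597
flight=E17: ✗
flight=E57: ✓ → 623
flight=E12: ✓ → 4668
flight=E20: ✓ → 2981
flight=E43: ✓ → 592
flight=E80: ✗
flight=E92: ✓ → 4368
flight=E73: ✓ → 4717
flight=E23: ✓ → 5802
b787_sum = 2597 + 623 + 4668 + 2981 + 592 + 4368 + 4717 + 5802 = 26348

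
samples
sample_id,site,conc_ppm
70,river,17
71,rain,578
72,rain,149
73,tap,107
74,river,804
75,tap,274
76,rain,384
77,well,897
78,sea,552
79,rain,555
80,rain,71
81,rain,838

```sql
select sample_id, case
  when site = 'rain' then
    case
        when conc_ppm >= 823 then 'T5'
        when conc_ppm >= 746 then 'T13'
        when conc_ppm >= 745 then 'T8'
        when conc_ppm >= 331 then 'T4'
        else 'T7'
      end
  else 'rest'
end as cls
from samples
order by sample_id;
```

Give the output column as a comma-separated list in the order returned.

rest, T4, T7, rest, rest, rest, T4, rest, rest, T4, T7, T5

sample_id=70: site='river' → outer ELSE → rest
sample_id=71: site='rain' → inner[conc_ppm >= 331] → T4
sample_id=72: site='rain' → inner[ELSE] → T7
sample_id=73: site='tap' → outer ELSE → rest
sample_id=74: site='river' → outer ELSE → rest
sample_id=75: site='tap' → outer ELSE → rest
sample_id=76: site='rain' → inner[conc_ppm >= 331] → T4
sample_id=77: site='well' → outer ELSE → rest
sample_id=78: site='sea' → outer ELSE → rest
sample_id=79: site='rain' → inner[conc_ppm >= 331] → T4
sample_id=80: site='rain' → inner[ELSE] → T7
sample_id=81: site='rain' → inner[conc_ppm >= 823] → T5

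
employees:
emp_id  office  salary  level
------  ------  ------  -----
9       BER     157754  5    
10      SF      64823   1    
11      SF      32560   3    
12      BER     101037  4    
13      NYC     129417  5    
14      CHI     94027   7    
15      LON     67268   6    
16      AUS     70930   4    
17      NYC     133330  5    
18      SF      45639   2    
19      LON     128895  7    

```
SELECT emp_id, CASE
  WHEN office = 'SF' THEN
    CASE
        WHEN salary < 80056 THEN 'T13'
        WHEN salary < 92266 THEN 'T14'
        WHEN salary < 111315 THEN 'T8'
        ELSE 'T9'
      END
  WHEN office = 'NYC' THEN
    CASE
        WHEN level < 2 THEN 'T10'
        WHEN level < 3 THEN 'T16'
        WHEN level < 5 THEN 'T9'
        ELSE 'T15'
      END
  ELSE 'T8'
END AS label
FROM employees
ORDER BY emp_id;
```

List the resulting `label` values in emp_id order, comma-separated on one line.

emp_id=9: office='BER' → outer ELSE → T8
emp_id=10: office='SF' → inner[salary < 80056] → T13
emp_id=11: office='SF' → inner[salary < 80056] → T13
emp_id=12: office='BER' → outer ELSE → T8
emp_id=13: office='NYC' → inner[ELSE] → T15
emp_id=14: office='CHI' → outer ELSE → T8
emp_id=15: office='LON' → outer ELSE → T8
emp_id=16: office='AUS' → outer ELSE → T8
emp_id=17: office='NYC' → inner[ELSE] → T15
emp_id=18: office='SF' → inner[salary < 80056] → T13
emp_id=19: office='LON' → outer ELSE → T8

T8, T13, T13, T8, T15, T8, T8, T8, T15, T13, T8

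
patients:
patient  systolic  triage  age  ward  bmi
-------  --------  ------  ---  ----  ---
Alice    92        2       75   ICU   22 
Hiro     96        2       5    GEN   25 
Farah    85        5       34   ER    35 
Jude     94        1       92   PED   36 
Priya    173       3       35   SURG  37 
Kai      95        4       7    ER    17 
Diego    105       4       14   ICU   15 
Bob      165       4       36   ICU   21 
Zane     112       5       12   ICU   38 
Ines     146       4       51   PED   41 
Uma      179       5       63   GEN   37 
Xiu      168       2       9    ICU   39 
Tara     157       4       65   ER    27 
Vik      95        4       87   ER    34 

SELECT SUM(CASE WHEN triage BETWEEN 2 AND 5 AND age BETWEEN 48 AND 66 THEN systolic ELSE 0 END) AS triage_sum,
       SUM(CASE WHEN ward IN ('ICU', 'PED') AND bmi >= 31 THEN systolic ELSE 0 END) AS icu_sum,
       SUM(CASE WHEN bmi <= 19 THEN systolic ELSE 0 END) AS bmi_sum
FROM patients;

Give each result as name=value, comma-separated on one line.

[triage_sum: triage BETWEEN 2 AND 5 AND age BETWEEN 48 AND 66]
patient=Alice: ✗
patient=Hiro: ✗
patient=Farah: ✗
patient=Jude: ✗
patient=Priya: ✗
patient=Kai: ✗
patient=Diego: ✗
patient=Bob: ✗
patient=Zane: ✗
patient=Ines: ✓ → 146
patient=Uma: ✓ → 179
patient=Xiu: ✗
patient=Tara: ✓ → 157
patient=Vik: ✗
triage_sum = 146 + 179 + 157 = 482
—
[icu_sum: ward IN ('ICU', 'PED') AND bmi >= 31]
patient=Alice: ✗
patient=Hiro: ✗
patient=Farah: ✗
patient=Jude: ✓ → 94
patient=Priya: ✗
patient=Kai: ✗
patient=Diego: ✗
patient=Bob: ✗
patient=Zane: ✓ → 112
patient=Ines: ✓ → 146
patient=Uma: ✗
patient=Xiu: ✓ → 168
patient=Tara: ✗
patient=Vik: ✗
icu_sum = 94 + 112 + 146 + 168 = 520
—
[bmi_sum: bmi <= 19]
patient=Alice: ✗
patient=Hiro: ✗
patient=Farah: ✗
patient=Jude: ✗
patient=Priya: ✗
patient=Kai: ✓ → 95
patient=Diego: ✓ → 105
patient=Bob: ✗
patient=Zane: ✗
patient=Ines: ✗
patient=Uma: ✗
patient=Xiu: ✗
patient=Tara: ✗
patient=Vik: ✗
bmi_sum = 95 + 105 = 200

triage_sum=482, icu_sum=520, bmi_sum=200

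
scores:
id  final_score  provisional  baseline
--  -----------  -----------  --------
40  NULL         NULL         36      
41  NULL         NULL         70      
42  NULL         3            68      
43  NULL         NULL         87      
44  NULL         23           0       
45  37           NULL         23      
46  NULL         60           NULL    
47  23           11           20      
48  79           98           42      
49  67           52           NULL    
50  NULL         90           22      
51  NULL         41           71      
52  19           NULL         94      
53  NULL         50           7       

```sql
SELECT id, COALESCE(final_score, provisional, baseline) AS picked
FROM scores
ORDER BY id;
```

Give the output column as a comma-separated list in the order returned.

36, 70, 3, 87, 23, 37, 60, 23, 79, 67, 90, 41, 19, 50

id=40: final_score=NULL, provisional=NULL, baseline=36 → 36
id=41: final_score=NULL, provisional=NULL, baseline=70 → 70
id=42: final_score=NULL, provisional=3 → 3
id=43: final_score=NULL, provisional=NULL, baseline=87 → 87
id=44: final_score=NULL, provisional=23 → 23
id=45: final_score=37 → 37
id=46: final_score=NULL, provisional=60 → 60
id=47: final_score=23 → 23
id=48: final_score=79 → 79
id=49: final_score=67 → 67
id=50: final_score=NULL, provisional=90 → 90
id=51: final_score=NULL, provisional=41 → 41
id=52: final_score=19 → 19
id=53: final_score=NULL, provisional=50 → 50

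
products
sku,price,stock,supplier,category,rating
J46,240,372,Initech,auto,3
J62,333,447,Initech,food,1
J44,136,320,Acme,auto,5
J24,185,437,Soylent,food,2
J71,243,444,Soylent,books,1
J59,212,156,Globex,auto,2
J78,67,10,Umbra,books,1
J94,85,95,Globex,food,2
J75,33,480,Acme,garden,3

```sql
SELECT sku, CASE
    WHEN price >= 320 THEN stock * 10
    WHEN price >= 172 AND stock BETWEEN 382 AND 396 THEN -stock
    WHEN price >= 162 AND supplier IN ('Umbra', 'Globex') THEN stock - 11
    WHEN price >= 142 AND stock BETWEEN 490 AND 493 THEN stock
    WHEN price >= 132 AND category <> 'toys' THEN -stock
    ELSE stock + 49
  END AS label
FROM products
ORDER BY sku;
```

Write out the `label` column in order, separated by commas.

sku=J24: price >= 132 AND category <> 'toys' → -437
sku=J44: price >= 132 AND category <> 'toys' → -320
sku=J46: price >= 132 AND category <> 'toys' → -372
sku=J59: price >= 162 AND supplier IN ('Umbra', 'Globex') → 145
sku=J62: price >= 320 → 4470
sku=J71: price >= 132 AND category <> 'toys' → -444
sku=J75: ELSE → 529
sku=J78: ELSE → 59
sku=J94: ELSE → 144

-437, -320, -372, 145, 4470, -444, 529, 59, 144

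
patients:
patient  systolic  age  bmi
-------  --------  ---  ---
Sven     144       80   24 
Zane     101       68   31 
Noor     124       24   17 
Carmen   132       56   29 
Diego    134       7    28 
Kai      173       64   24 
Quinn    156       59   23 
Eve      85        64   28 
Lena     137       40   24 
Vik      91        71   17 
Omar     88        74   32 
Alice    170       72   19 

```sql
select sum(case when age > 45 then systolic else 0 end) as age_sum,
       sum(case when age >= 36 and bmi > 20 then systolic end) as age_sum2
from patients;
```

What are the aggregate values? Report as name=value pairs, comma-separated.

[age_sum: age > 45]
patient=Sven: ✓ → 144
patient=Zane: ✓ → 101
patient=Noor: ✗
patient=Carmen: ✓ → 132
patient=Diego: ✗
patient=Kai: ✓ → 173
patient=Quinn: ✓ → 156
patient=Eve: ✓ → 85
patient=Lena: ✗
patient=Vik: ✓ → 91
patient=Omar: ✓ → 88
patient=Alice: ✓ → 170
age_sum = 144 + 101 + 132 + 173 + 156 + 85 + 91 + 88 + 170 = 1140
—
[age_sum2: age >= 36 and bmi > 20]
patient=Sven: ✓ → 144
patient=Zane: ✓ → 101
patient=Noor: ✗
patient=Carmen: ✓ → 132
patient=Diego: ✗
patient=Kai: ✓ → 173
patient=Quinn: ✓ → 156
patient=Eve: ✓ → 85
patient=Lena: ✓ → 137
patient=Vik: ✗
patient=Omar: ✓ → 88
patient=Alice: ✗
age_sum2 = 144 + 101 + 132 + 173 + 156 + 85 + 137 + 88 = 1016

age_sum=1140, age_sum2=1016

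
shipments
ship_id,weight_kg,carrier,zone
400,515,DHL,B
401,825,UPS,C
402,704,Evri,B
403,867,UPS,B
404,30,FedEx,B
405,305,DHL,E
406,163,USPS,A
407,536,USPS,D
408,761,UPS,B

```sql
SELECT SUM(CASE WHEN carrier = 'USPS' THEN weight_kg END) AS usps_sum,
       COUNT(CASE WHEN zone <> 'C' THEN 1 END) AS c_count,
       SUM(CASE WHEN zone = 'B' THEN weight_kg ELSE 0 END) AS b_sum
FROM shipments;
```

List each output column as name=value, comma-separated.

usps_sum=699, c_count=8, b_sum=2877

[usps_sum: carrier = 'USPS']
ship_id=400: ✗
ship_id=401: ✗
ship_id=402: ✗
ship_id=403: ✗
ship_id=404: ✗
ship_id=405: ✗
ship_id=406: ✓ → 163
ship_id=407: ✓ → 536
ship_id=408: ✗
usps_sum = 163 + 536 = 699
—
[c_count: zone <> 'C']
ship_id=400: ✓ → 1
ship_id=401: ✗
ship_id=402: ✓ → 1
ship_id=403: ✓ → 1
ship_id=404: ✓ → 1
ship_id=405: ✓ → 1
ship_id=406: ✓ → 1
ship_id=407: ✓ → 1
ship_id=408: ✓ → 1
c_count = COUNT(1, 1, 1, 1, 1, 1, 1, 1) = 8
—
[b_sum: zone = 'B']
ship_id=400: ✓ → 515
ship_id=401: ✗
ship_id=402: ✓ → 704
ship_id=403: ✓ → 867
ship_id=404: ✓ → 30
ship_id=405: ✗
ship_id=406: ✗
ship_id=407: ✗
ship_id=408: ✓ → 761
b_sum = 515 + 704 + 867 + 30 + 761 = 2877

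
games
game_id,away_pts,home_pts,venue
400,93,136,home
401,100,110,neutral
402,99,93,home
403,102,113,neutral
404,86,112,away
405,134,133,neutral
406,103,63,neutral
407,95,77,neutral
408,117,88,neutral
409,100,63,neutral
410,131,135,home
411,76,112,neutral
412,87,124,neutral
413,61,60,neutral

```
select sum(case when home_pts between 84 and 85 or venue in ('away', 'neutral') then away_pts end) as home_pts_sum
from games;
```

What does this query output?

1061

game_id=400: ✗
game_id=401: ✓ → 100
game_id=402: ✗
game_id=403: ✓ → 102
game_id=404: ✓ → 86
game_id=405: ✓ → 134
game_id=406: ✓ → 103
game_id=407: ✓ → 95
game_id=408: ✓ → 117
game_id=409: ✓ → 100
game_id=410: ✗
game_id=411: ✓ → 76
game_id=412: ✓ → 87
game_id=413: ✓ → 61
home_pts_sum = 100 + 102 + 86 + 134 + 103 + 95 + 117 + 100 + 76 + 87 + 61 = 1061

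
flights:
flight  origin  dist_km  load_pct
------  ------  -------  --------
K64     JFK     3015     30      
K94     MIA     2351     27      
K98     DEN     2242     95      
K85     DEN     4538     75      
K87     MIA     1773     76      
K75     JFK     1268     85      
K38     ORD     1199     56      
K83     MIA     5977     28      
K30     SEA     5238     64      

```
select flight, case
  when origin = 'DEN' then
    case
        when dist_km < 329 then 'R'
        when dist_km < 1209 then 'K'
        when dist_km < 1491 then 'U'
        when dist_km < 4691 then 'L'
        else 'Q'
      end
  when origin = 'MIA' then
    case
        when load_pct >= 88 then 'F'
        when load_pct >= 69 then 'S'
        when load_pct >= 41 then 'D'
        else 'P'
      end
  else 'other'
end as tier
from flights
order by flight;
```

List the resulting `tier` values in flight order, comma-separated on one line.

other, other, other, other, P, L, S, P, L

flight=K30: origin='SEA' → outer ELSE → other
flight=K38: origin='ORD' → outer ELSE → other
flight=K64: origin='JFK' → outer ELSE → other
flight=K75: origin='JFK' → outer ELSE → other
flight=K83: origin='MIA' → inner[ELSE] → P
flight=K85: origin='DEN' → inner[dist_km < 4691] → L
flight=K87: origin='MIA' → inner[load_pct >= 69] → S
flight=K94: origin='MIA' → inner[ELSE] → P
flight=K98: origin='DEN' → inner[dist_km < 4691] → L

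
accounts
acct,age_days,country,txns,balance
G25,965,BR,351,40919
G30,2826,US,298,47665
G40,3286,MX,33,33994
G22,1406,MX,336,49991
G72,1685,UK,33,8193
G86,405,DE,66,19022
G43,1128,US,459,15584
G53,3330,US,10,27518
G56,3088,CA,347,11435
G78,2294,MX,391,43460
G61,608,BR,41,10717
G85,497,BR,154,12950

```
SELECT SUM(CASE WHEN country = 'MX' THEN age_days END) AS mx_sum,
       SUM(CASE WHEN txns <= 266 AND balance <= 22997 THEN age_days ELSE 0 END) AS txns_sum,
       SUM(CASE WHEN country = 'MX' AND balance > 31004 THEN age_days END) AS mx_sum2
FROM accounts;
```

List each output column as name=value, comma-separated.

[mx_sum: country = 'MX']
acct=G25: ✗
acct=G30: ✗
acct=G40: ✓ → 3286
acct=G22: ✓ → 1406
acct=G72: ✗
acct=G86: ✗
acct=G43: ✗
acct=G53: ✗
acct=G56: ✗
acct=G78: ✓ → 2294
acct=G61: ✗
acct=G85: ✗
mx_sum = 3286 + 1406 + 2294 = 6986
—
[txns_sum: txns <= 266 AND balance <= 22997]
acct=G25: ✗
acct=G30: ✗
acct=G40: ✗
acct=G22: ✗
acct=G72: ✓ → 1685
acct=G86: ✓ → 405
acct=G43: ✗
acct=G53: ✗
acct=G56: ✗
acct=G78: ✗
acct=G61: ✓ → 608
acct=G85: ✓ → 497
txns_sum = 1685 + 405 + 608 + 497 = 3195
—
[mx_sum2: country = 'MX' AND balance > 31004]
acct=G25: ✗
acct=G30: ✗
acct=G40: ✓ → 3286
acct=G22: ✓ → 1406
acct=G72: ✗
acct=G86: ✗
acct=G43: ✗
acct=G53: ✗
acct=G56: ✗
acct=G78: ✓ → 2294
acct=G61: ✗
acct=G85: ✗
mx_sum2 = 3286 + 1406 + 2294 = 6986

mx_sum=6986, txns_sum=3195, mx_sum2=6986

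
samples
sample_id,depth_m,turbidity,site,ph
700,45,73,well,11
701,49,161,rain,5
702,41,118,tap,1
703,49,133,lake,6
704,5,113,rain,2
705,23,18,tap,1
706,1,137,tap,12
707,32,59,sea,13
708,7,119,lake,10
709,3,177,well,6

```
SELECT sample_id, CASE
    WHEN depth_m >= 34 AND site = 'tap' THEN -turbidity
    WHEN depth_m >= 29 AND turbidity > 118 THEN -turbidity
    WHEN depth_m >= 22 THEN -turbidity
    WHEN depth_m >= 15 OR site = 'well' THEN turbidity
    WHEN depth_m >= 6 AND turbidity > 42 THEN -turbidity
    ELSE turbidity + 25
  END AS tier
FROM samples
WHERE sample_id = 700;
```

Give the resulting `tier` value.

sample_id = 700: depth_m=45, turbidity=73, site=well, ph=11.
depth_m >= 34 AND site = 'tap' → false
depth_m >= 29 AND turbidity > 118 → false
depth_m >= 22 → true → -73

-73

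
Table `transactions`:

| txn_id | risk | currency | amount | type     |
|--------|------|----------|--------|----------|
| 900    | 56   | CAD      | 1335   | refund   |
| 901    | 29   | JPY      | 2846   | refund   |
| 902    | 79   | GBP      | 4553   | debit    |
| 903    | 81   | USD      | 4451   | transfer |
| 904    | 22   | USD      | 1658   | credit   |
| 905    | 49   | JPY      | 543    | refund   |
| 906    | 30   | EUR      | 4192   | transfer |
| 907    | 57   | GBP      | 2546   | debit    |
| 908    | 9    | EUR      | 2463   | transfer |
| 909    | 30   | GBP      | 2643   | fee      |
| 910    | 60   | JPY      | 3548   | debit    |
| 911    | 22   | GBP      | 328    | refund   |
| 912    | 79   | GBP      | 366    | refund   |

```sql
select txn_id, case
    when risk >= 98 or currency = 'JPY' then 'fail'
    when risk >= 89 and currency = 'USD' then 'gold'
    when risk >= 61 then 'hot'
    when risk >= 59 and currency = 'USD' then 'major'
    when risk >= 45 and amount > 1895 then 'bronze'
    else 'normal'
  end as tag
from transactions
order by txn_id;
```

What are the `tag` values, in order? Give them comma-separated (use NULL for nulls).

txn_id=900: ELSE → normal
txn_id=901: risk >= 98 or currency = 'JPY' → fail
txn_id=902: risk >= 61 → hot
txn_id=903: risk >= 61 → hot
txn_id=904: ELSE → normal
txn_id=905: risk >= 98 or currency = 'JPY' → fail
txn_id=906: ELSE → normal
txn_id=907: risk >= 45 and amount > 1895 → bronze
txn_id=908: ELSE → normal
txn_id=909: ELSE → normal
txn_id=910: risk >= 98 or currency = 'JPY' → fail
txn_id=911: ELSE → normal
txn_id=912: risk >= 61 → hot

normal, fail, hot, hot, normal, fail, normal, bronze, normal, normal, fail, normal, hot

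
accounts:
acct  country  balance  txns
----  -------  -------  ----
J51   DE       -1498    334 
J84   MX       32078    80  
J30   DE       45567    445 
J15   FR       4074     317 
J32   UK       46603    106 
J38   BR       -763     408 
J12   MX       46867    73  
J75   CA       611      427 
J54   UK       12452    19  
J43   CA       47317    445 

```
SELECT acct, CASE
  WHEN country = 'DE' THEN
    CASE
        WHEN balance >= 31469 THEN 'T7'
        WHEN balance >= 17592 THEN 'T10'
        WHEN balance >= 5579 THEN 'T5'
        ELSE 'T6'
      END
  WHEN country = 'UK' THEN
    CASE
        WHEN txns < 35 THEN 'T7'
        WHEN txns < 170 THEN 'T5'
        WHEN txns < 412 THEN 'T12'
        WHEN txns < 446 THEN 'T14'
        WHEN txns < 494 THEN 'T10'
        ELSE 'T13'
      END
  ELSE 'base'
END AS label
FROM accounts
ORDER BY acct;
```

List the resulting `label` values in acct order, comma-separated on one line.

base, base, T7, T5, base, base, T6, T7, base, base

acct=J12: country='MX' → outer ELSE → base
acct=J15: country='FR' → outer ELSE → base
acct=J30: country='DE' → inner[balance >= 31469] → T7
acct=J32: country='UK' → inner[txns < 170] → T5
acct=J38: country='BR' → outer ELSE → base
acct=J43: country='CA' → outer ELSE → base
acct=J51: country='DE' → inner[ELSE] → T6
acct=J54: country='UK' → inner[txns < 35] → T7
acct=J75: country='CA' → outer ELSE → base
acct=J84: country='MX' → outer ELSE → base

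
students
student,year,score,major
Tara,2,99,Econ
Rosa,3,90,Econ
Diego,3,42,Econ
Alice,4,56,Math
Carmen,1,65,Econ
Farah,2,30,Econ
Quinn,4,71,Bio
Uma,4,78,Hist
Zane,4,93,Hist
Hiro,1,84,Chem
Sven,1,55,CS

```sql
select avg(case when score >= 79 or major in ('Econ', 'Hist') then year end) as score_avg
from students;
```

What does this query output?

2.5

student=Tara: ✓ → 2
student=Rosa: ✓ → 3
student=Diego: ✓ → 3
student=Alice: ✗
student=Carmen: ✓ → 1
student=Farah: ✓ → 2
student=Quinn: ✗
student=Uma: ✓ → 4
student=Zane: ✓ → 4
student=Hiro: ✓ → 1
student=Sven: ✗
score_avg = (2 + 3 + 3 + 1 + 2 + 4 + 4 + 1) / 8 = 2.5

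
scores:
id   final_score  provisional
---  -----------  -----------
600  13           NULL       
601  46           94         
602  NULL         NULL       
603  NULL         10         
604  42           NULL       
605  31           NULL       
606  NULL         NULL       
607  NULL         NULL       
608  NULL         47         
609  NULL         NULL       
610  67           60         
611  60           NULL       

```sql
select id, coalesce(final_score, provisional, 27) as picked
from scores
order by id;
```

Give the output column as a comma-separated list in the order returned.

id=600: final_score=13 → 13
id=601: final_score=46 → 46
id=602: final_score=NULL, provisional=NULL, → literal 27 → 27
id=603: final_score=NULL, provisional=10 → 10
id=604: final_score=42 → 42
id=605: final_score=31 → 31
id=606: final_score=NULL, provisional=NULL, → literal 27 → 27
id=607: final_score=NULL, provisional=NULL, → literal 27 → 27
id=608: final_score=NULL, provisional=47 → 47
id=609: final_score=NULL, provisional=NULL, → literal 27 → 27
id=610: final_score=67 → 67
id=611: final_score=60 → 60

13, 46, 27, 10, 42, 31, 27, 27, 47, 27, 67, 60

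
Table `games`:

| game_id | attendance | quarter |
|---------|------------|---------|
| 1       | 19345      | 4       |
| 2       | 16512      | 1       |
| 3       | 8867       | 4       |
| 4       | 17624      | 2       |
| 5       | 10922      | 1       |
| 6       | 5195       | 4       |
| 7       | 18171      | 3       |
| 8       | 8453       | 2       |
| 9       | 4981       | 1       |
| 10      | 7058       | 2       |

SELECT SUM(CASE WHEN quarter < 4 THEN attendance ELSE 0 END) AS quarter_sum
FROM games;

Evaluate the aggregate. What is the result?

83721

game_id=1: ✗
game_id=2: ✓ → 16512
game_id=3: ✗
game_id=4: ✓ → 17624
game_id=5: ✓ → 10922
game_id=6: ✗
game_id=7: ✓ → 18171
game_id=8: ✓ → 8453
game_id=9: ✓ → 4981
game_id=10: ✓ → 7058
quarter_sum = 16512 + 17624 + 10922 + 18171 + 8453 + 4981 + 7058 = 83721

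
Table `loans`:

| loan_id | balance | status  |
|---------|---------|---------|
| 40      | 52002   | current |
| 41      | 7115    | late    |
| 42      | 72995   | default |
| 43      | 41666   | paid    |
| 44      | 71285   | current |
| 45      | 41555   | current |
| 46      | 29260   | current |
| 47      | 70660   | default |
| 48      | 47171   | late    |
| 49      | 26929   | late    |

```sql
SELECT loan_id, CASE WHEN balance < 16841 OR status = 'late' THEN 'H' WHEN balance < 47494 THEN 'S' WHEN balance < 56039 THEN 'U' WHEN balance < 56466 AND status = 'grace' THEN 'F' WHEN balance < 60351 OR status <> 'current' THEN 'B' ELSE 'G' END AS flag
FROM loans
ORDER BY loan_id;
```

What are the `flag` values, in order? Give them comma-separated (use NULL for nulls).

loan_id=40: balance < 56039 → U
loan_id=41: balance < 16841 OR status = 'late' → H
loan_id=42: balance < 60351 OR status <> 'current' → B
loan_id=43: balance < 47494 → S
loan_id=44: ELSE → G
loan_id=45: balance < 47494 → S
loan_id=46: balance < 47494 → S
loan_id=47: balance < 60351 OR status <> 'current' → B
loan_id=48: balance < 16841 OR status = 'late' → H
loan_id=49: balance < 16841 OR status = 'late' → H

U, H, B, S, G, S, S, B, H, H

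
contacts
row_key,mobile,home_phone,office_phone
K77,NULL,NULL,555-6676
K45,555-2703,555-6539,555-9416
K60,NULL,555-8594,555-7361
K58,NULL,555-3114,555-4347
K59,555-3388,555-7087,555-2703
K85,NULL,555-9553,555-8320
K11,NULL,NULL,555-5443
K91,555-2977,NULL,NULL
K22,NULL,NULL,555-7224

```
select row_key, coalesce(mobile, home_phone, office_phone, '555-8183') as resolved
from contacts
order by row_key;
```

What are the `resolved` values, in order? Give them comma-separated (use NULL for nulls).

555-5443, 555-7224, 555-2703, 555-3114, 555-3388, 555-8594, 555-6676, 555-9553, 555-2977

row_key=K11: mobile=NULL, home_phone=NULL, office_phone=555-5443 → 555-5443
row_key=K22: mobile=NULL, home_phone=NULL, office_phone=555-7224 → 555-7224
row_key=K45: mobile=555-2703 → 555-2703
row_key=K58: mobile=NULL, home_phone=555-3114 → 555-3114
row_key=K59: mobile=555-3388 → 555-3388
row_key=K60: mobile=NULL, home_phone=555-8594 → 555-8594
row_key=K77: mobile=NULL, home_phone=NULL, office_phone=555-6676 → 555-6676
row_key=K85: mobile=NULL, home_phone=555-9553 → 555-9553
row_key=K91: mobile=555-2977 → 555-2977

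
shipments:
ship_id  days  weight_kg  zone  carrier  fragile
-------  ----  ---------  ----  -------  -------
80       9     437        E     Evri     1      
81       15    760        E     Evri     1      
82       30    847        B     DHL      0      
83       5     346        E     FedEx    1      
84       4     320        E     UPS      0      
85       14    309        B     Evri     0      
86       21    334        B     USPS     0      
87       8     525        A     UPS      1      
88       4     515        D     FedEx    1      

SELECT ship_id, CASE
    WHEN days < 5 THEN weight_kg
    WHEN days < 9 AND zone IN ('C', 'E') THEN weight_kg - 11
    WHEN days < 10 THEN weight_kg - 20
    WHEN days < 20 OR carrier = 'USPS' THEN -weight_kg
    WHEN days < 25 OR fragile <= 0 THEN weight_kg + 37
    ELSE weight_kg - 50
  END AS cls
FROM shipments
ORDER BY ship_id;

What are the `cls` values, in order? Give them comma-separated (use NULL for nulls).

417, -760, 884, 335, 320, -309, -334, 505, 515

ship_id=80: days < 10 → 417
ship_id=81: days < 20 OR carrier = 'USPS' → -760
ship_id=82: days < 25 OR fragile <= 0 → 884
ship_id=83: days < 9 AND zone IN ('C', 'E') → 335
ship_id=84: days < 5 → 320
ship_id=85: days < 20 OR carrier = 'USPS' → -309
ship_id=86: days < 20 OR carrier = 'USPS' → -334
ship_id=87: days < 10 → 505
ship_id=88: days < 5 → 515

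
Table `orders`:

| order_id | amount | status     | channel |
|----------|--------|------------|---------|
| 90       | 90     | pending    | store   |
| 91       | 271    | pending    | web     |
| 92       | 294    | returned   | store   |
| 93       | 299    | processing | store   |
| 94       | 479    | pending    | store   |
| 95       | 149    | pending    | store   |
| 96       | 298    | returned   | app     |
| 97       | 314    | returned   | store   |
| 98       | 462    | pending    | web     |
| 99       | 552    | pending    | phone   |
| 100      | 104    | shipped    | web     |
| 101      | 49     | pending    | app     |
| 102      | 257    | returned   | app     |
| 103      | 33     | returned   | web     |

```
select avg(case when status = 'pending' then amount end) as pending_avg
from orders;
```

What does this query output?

293.1428571429

order_id=90: ✓ → 90
order_id=91: ✓ → 271
order_id=92: ✗
order_id=93: ✗
order_id=94: ✓ → 479
order_id=95: ✓ → 149
order_id=96: ✗
order_id=97: ✗
order_id=98: ✓ → 462
order_id=99: ✓ → 552
order_id=100: ✗
order_id=101: ✓ → 49
order_id=102: ✗
order_id=103: ✗
pending_avg = (90 + 271 + 479 + 149 + 462 + 552 + 49) / 7 = 293.1428571429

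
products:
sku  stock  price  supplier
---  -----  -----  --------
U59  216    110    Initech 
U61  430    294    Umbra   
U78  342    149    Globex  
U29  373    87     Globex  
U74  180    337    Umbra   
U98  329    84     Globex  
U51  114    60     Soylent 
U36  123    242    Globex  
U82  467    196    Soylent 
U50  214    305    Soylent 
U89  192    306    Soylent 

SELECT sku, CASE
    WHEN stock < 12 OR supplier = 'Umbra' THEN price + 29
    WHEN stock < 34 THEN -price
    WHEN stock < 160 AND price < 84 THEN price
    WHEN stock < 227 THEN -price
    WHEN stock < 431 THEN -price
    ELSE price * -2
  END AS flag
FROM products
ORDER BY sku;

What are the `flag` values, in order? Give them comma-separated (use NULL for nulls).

sku=U29: stock < 431 → -87
sku=U36: stock < 227 → -242
sku=U50: stock < 227 → -305
sku=U51: stock < 160 AND price < 84 → 60
sku=U59: stock < 227 → -110
sku=U61: stock < 12 OR supplier = 'Umbra' → 323
sku=U74: stock < 12 OR supplier = 'Umbra' → 366
sku=U78: stock < 431 → -149
sku=U82: ELSE → -392
sku=U89: stock < 227 → -306
sku=U98: stock < 431 → -84

-87, -242, -305, 60, -110, 323, 366, -149, -392, -306, -84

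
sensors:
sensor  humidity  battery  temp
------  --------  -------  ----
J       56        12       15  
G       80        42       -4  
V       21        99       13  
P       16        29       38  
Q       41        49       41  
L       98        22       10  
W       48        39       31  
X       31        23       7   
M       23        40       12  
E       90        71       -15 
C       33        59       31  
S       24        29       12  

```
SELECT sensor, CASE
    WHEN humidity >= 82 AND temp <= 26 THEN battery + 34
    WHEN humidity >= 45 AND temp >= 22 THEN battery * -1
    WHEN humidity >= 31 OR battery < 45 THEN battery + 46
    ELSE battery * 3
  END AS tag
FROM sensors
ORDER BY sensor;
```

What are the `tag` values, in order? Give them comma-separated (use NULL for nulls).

105, 105, 88, 58, 56, 86, 75, 95, 75, 297, -39, 69

sensor=C: humidity >= 31 OR battery < 45 → 105
sensor=E: humidity >= 82 AND temp <= 26 → 105
sensor=G: humidity >= 31 OR battery < 45 → 88
sensor=J: humidity >= 31 OR battery < 45 → 58
sensor=L: humidity >= 82 AND temp <= 26 → 56
sensor=M: humidity >= 31 OR battery < 45 → 86
sensor=P: humidity >= 31 OR battery < 45 → 75
sensor=Q: humidity >= 31 OR battery < 45 → 95
sensor=S: humidity >= 31 OR battery < 45 → 75
sensor=V: ELSE → 297
sensor=W: humidity >= 45 AND temp >= 22 → -39
sensor=X: humidity >= 31 OR battery < 45 → 69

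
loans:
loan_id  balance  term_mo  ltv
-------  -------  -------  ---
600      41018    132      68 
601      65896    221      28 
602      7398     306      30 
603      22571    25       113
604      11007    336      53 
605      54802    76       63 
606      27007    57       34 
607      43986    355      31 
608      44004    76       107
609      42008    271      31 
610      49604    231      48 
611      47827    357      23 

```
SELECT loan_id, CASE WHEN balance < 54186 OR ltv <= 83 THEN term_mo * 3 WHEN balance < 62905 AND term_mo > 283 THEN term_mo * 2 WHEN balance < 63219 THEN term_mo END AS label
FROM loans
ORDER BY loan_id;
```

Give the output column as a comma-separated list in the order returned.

loan_id=600: balance < 54186 OR ltv <= 83 → 396
loan_id=601: balance < 54186 OR ltv <= 83 → 663
loan_id=602: balance < 54186 OR ltv <= 83 → 918
loan_id=603: balance < 54186 OR ltv <= 83 → 75
loan_id=604: balance < 54186 OR ltv <= 83 → 1008
loan_id=605: balance < 54186 OR ltv <= 83 → 228
loan_id=606: balance < 54186 OR ltv <= 83 → 171
loan_id=607: balance < 54186 OR ltv <= 83 → 1065
loan_id=608: balance < 54186 OR ltv <= 83 → 228
loan_id=609: balance < 54186 OR ltv <= 83 → 813
loan_id=610: balance < 54186 OR ltv <= 83 → 693
loan_id=611: balance < 54186 OR ltv <= 83 → 1071

396, 663, 918, 75, 1008, 228, 171, 1065, 228, 813, 693, 1071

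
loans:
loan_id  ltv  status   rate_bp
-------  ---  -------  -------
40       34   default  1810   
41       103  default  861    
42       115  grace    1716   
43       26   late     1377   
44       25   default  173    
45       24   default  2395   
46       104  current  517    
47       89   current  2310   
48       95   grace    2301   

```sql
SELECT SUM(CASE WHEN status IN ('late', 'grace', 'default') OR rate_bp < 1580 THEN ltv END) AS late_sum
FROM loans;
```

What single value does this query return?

loan_id=40: ✓ → 34
loan_id=41: ✓ → 103
loan_id=42: ✓ → 115
loan_id=43: ✓ → 26
loan_id=44: ✓ → 25
loan_id=45: ✓ → 24
loan_id=46: ✓ → 104
loan_id=47: ✗
loan_id=48: ✓ → 95
late_sum = 34 + 103 + 115 + 26 + 25 + 24 + 104 + 95 = 526

526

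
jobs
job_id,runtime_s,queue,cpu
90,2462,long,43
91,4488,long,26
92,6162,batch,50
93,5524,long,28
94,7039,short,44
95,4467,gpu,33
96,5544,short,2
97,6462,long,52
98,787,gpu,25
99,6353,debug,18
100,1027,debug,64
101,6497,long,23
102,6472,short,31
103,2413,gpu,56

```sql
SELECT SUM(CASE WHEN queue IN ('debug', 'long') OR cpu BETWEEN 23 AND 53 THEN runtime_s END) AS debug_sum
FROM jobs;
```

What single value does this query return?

57740

job_id=90: ✓ → 2462
job_id=91: ✓ → 4488
job_id=92: ✓ → 6162
job_id=93: ✓ → 5524
job_id=94: ✓ → 7039
job_id=95: ✓ → 4467
job_id=96: ✗
job_id=97: ✓ → 6462
job_id=98: ✓ → 787
job_id=99: ✓ → 6353
job_id=100: ✓ → 1027
job_id=101: ✓ → 6497
job_id=102: ✓ → 6472
job_id=103: ✗
debug_sum = 2462 + 4488 + 6162 + 5524 + 7039 + 4467 + 6462 + 787 + 6353 + 1027 + 6497 + 6472 = 57740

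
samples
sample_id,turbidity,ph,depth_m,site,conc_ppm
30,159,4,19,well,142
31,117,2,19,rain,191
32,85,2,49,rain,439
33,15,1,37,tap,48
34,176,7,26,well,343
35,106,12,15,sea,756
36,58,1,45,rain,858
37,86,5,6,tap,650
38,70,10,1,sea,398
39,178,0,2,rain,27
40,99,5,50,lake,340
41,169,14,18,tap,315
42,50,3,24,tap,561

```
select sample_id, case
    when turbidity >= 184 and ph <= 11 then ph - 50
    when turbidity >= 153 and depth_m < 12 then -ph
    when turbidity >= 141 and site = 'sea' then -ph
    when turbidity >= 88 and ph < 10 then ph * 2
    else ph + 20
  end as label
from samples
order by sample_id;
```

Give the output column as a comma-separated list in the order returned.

sample_id=30: turbidity >= 88 and ph < 10 → 8
sample_id=31: turbidity >= 88 and ph < 10 → 4
sample_id=32: ELSE → 22
sample_id=33: ELSE → 21
sample_id=34: turbidity >= 88 and ph < 10 → 14
sample_id=35: ELSE → 32
sample_id=36: ELSE → 21
sample_id=37: ELSE → 25
sample_id=38: ELSE → 30
sample_id=39: turbidity >= 153 and depth_m < 12 → 0
sample_id=40: turbidity >= 88 and ph < 10 → 10
sample_id=41: ELSE → 34
sample_id=42: ELSE → 23

8, 4, 22, 21, 14, 32, 21, 25, 30, 0, 10, 34, 23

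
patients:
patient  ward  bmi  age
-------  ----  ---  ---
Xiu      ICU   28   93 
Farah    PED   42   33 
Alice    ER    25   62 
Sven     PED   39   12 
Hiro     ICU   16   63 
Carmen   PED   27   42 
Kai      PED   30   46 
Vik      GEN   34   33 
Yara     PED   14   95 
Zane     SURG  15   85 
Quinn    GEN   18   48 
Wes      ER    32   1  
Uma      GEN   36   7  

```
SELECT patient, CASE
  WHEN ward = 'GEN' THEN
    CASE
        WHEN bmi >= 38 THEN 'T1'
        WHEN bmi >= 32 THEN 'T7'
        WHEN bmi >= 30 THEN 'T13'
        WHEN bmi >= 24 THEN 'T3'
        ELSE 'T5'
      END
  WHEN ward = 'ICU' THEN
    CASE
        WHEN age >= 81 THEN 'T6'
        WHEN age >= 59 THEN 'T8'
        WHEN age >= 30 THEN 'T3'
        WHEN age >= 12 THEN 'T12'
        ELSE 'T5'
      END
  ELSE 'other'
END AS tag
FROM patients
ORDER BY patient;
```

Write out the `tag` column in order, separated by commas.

patient=Alice: ward='ER' → outer ELSE → other
patient=Carmen: ward='PED' → outer ELSE → other
patient=Farah: ward='PED' → outer ELSE → other
patient=Hiro: ward='ICU' → inner[age >= 59] → T8
patient=Kai: ward='PED' → outer ELSE → other
patient=Quinn: ward='GEN' → inner[ELSE] → T5
patient=Sven: ward='PED' → outer ELSE → other
patient=Uma: ward='GEN' → inner[bmi >= 32] → T7
patient=Vik: ward='GEN' → inner[bmi >= 32] → T7
patient=Wes: ward='ER' → outer ELSE → other
patient=Xiu: ward='ICU' → inner[age >= 81] → T6
patient=Yara: ward='PED' → outer ELSE → other
patient=Zane: ward='SURG' → outer ELSE → other

other, other, other, T8, other, T5, other, T7, T7, other, T6, other, other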